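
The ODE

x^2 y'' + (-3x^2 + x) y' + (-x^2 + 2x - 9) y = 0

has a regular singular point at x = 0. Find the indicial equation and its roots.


Divide by x^2 to reach normal form y'' + P_1(x) y' + P_2(x) y = 0 with P_1(x) = -3 + 1/x and P_2(x) = -1 + 2/x - 9/x^2.
x = 0 is a singular point because the y'-coefficient -3 + 1/x has a pole at x = 0 and the y-coefficient -1 + 2/x - 9/x^2 has a pole at x = 0.
It is a regular singular point because x P_1(x) = p(x) = 1 - 3x and x^2 P_2(x) = q(x) = -x^2 + 2x - 9 are polynomials, hence analytic at x = 0.
p(0) = 1,  q(0) = -9.
Indicial equation: r(r-1) + p(0) r + q(0) = 0, i.e. r^2 + (p(0) - 1) r + q(0) = 0, i.e. r^2 - 9 = 0.
Discriminant: (0)^2 - 4(-9) = 36, so r = (0 ± 6)/2.
Solving: r_1 = 3, r_2 = -3.

indicial: r^2 - 9 = 0; roots r_1 = 3, r_2 = -3


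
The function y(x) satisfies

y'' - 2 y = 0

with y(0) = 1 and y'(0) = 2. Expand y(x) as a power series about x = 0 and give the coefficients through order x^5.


Ansatz: y(x) = sum_{n>=0} a_n x^n, so y'(x) = sum_{n>=1} n a_n x^(n-1) and y''(x) = sum_{n>=2} n(n-1) a_n x^(n-2).
Substitute into P(x) y'' + Q(x) y' + R(x) y = 0 with P(x) = 1, Q(x) = 0, R(x) = -2, and match powers of x.
Initial conditions: a_0 = 1, a_1 = 2.
Setting the coefficient of each power of x to zero and solving order by order (substituting the coefficients already found):
  x^0: 2 a_2 - 2 a_0 = 0  ->  2 a_2 = 2 a_0 = 2  ->  a_2 = 1
  x^1: 6 a_3 - 2 a_1 = 0  ->  6 a_3 = 2 a_1 = 4  ->  a_3 = 2/3
  x^2: 12 a_4 - 2 a_2 = 0  ->  12 a_4 = 2 a_2 = 2  ->  a_4 = 1/6
  x^3: 20 a_5 - 2 a_3 = 0  ->  20 a_5 = 2 a_3 = 4/3  ->  a_5 = 1/15
Truncated series: y(x) = 1 + 2 x + x^2 + (2/3) x^3 + (1/6) x^4 + (1/15) x^5 + O(x^6).

a_0 = 1; a_1 = 2; a_2 = 1; a_3 = 2/3; a_4 = 1/6; a_5 = 1/15


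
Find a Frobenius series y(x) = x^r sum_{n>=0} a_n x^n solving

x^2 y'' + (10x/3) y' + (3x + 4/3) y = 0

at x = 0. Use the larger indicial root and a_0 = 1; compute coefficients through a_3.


Write in Frobenius form y'' + (p(x)/x) y' + (q(x)/x^2) y = 0:
  p(x) = 10/3,  q(x) = 3x + 4/3.
Indicial equation: r(r-1) + (10/3) r + (4/3) = 0 -> roots r_1 = -1, r_2 = -4/3.
Take r = r_1 = -1. Let y(x) = x^r sum_{n>=0} a_n x^n with a_0 = 1.
Substitute y = x^r sum a_n x^n and match x^{r+n}. The recurrence is
  D(n) a_n + 3 a_{n-1} = 0,  where D(n) = (r+n)(r+n-1) + (10/3)(r+n) + (4/3).
  a_n = -3 / D(n) * a_{n-1}.
Since the indicial polynomial factors as (r - r_1)(r - r_2), D(n) = (r_1 + n - r_1)(r_1 + n - r_2) = n(n + 1/3).
Evaluating step by step (a_0 = 1):
  n = 1: D(1) = 1(1 + 1/3) = 4/3; numerator = -3(1) = -3; a_1 = (-3)/(4/3) = -9/4
  n = 2: D(2) = 2(2 + 1/3) = 14/3; numerator = -3(-9/4) = 27/4; a_2 = (27/4)/(14/3) = 81/56
  n = 3: D(3) = 3(3 + 1/3) = 10; numerator = -3(81/56) = -243/56; a_3 = (-243/56)/(10) = -243/560

r = -1; a_0 = 1; a_1 = -9/4; a_2 = 81/56; a_3 = -243/560


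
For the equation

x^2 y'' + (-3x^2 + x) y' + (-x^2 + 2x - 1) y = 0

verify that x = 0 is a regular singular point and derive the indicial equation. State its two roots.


Divide by x^2 to reach normal form y'' + P_1(x) y' + P_2(x) y = 0 with P_1(x) = -3 + 1/x and P_2(x) = -1 + 2/x - 1/x^2.
x = 0 is a singular point because the y'-coefficient -3 + 1/x has a pole at x = 0 and the y-coefficient -1 + 2/x - 1/x^2 has a pole at x = 0.
It is a regular singular point because x P_1(x) = p(x) = 1 - 3x and x^2 P_2(x) = q(x) = -x^2 + 2x - 1 are polynomials, hence analytic at x = 0.
p(0) = 1,  q(0) = -1.
Indicial equation: r(r-1) + p(0) r + q(0) = 0, i.e. r^2 + (p(0) - 1) r + q(0) = 0, i.e. r^2 - 1 = 0.
Discriminant: (0)^2 - 4(-1) = 4, so r = (0 ± 2)/2.
Solving: r_1 = 1, r_2 = -1.

indicial: r^2 - 1 = 0; roots r_1 = 1, r_2 = -1


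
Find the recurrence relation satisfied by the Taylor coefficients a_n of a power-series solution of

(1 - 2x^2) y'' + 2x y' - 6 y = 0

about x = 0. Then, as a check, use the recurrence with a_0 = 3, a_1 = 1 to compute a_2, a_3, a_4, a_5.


Substitute y = sum_n a_n x^n.
(1 - 2 x^2) y'' contributes (n+2)(n+1) a_{n+2} - 2 n(n-1) a_n at x^n.
2 x y'(x) contributes 2 n a_n at x^n.
-6 y(x) contributes -6 a_n at x^n.
Matching x^n: (n+2)(n+1) a_{n+2} + (-2 n(n-1) + 2 n - 6) a_n = 0.
Thus a_{n+2} = (2 n(n-1) - 2 n + 6) / ((n+1)(n+2)) * a_n.

Check with a_0 = 3, a_1 = 1 (apply the recurrence for n = 0, 1, 2, 3): a_0 = 3, a_1 = 1, a_2 = 9, a_3 = 2/3, a_4 = 9/2, a_5 = 2/5.

a_(n+2) = (2 n(n-1) - 2 n + 6) / ((n+1)(n+2)) * a_n; check: a_0 = 3, a_1 = 1, a_2 = 9, a_3 = 2/3, a_4 = 9/2, a_5 = 2/5


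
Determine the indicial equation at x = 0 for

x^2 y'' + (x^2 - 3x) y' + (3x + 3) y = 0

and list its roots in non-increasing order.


Divide by x^2 to reach normal form y'' + P_1(x) y' + P_2(x) y = 0 with P_1(x) = 1 - 3/x and P_2(x) = 3/x + 3/x^2.
x = 0 is a singular point because the y'-coefficient 1 - 3/x has a pole at x = 0 and the y-coefficient 3/x + 3/x^2 has a pole at x = 0.
It is a regular singular point because x P_1(x) = p(x) = x - 3 and x^2 P_2(x) = q(x) = 3x + 3 are polynomials, hence analytic at x = 0.
p(0) = -3,  q(0) = 3.
Indicial equation: r(r-1) + p(0) r + q(0) = 0, i.e. r^2 + (p(0) - 1) r + q(0) = 0, i.e. r^2 - 4 r + 3 = 0.
Discriminant: (-4)^2 - 4(3) = 4, so r = (4 ± 2)/2.
Solving: r_1 = 3, r_2 = 1.

indicial: r^2 - 4 r + 3 = 0; roots r_1 = 3, r_2 = 1


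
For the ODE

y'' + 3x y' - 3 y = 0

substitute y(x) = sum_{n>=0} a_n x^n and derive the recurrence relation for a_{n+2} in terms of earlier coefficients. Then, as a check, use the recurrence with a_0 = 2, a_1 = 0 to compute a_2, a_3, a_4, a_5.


Substitute y = sum_n a_n x^n.
y''(x) has coefficient (n+2)(n+1) a_{n+2} at x^n;
3 x y'(x) has coefficient 3 n a_n at x^n (shift);
-3 y(x) has coefficient -3 a_n at x^n.
Matching x^n: (n+2)(n+1) a_{n+2} + (3n - 3) a_n = 0.
Thus a_{n+2} = (-3n + 3) / ((n+1)(n+2)) * a_n.

Check with a_0 = 2, a_1 = 0 (apply the recurrence for n = 0, 1, 2, 3): a_0 = 2, a_1 = 0, a_2 = 3, a_3 = 0, a_4 = -3/4, a_5 = 0.

a_(n+2) = (-3n + 3) / ((n+1)(n+2)) * a_n; check: a_0 = 2, a_1 = 0, a_2 = 3, a_3 = 0, a_4 = -3/4, a_5 = 0


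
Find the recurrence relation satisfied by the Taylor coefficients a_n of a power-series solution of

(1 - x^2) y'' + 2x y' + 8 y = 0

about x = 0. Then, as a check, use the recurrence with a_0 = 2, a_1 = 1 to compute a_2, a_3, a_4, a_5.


Substitute y = sum_n a_n x^n.
(1 - 1 x^2) y'' contributes (n+2)(n+1) a_{n+2} - n(n-1) a_n at x^n.
2 x y'(x) contributes 2 n a_n at x^n.
8 y(x) contributes 8 a_n at x^n.
Matching x^n: (n+2)(n+1) a_{n+2} + (-n(n-1) + 2 n + 8) a_n = 0.
Thus a_{n+2} = (n(n-1) - 2 n - 8) / ((n+1)(n+2)) * a_n.

Check with a_0 = 2, a_1 = 1 (apply the recurrence for n = 0, 1, 2, 3): a_0 = 2, a_1 = 1, a_2 = -8, a_3 = -5/3, a_4 = 20/3, a_5 = 2/3.

a_(n+2) = (n(n-1) - 2 n - 8) / ((n+1)(n+2)) * a_n; check: a_0 = 2, a_1 = 1, a_2 = -8, a_3 = -5/3, a_4 = 20/3, a_5 = 2/3


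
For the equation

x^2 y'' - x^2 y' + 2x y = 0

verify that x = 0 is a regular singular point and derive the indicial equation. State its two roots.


Divide by x^2 to reach normal form y'' + P_1(x) y' + P_2(x) y = 0 with P_1(x) = -1 and P_2(x) = 2/x.
x = 0 is a singular point because the y-coefficient 2/x has a pole at x = 0.
It is a regular singular point because x P_1(x) = p(x) = -x and x^2 P_2(x) = q(x) = 2x are polynomials, hence analytic at x = 0.
p(0) = 0,  q(0) = 0.
Indicial equation: r(r-1) + p(0) r + q(0) = 0, i.e. r^2 + (p(0) - 1) r + q(0) = 0, i.e. r^2 - 1 r = 0.
Discriminant: (-1)^2 - 4(0) = 1, so r = (1 ± 1)/2.
Solving: r_1 = 1, r_2 = 0.

indicial: r^2 - 1 r = 0; roots r_1 = 1, r_2 = 0


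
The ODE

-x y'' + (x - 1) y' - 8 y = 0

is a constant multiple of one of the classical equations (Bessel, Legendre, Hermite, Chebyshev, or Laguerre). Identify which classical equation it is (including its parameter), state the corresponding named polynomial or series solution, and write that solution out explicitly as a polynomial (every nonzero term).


All three coefficients share the factor -1; dividing through by -1 gives  x y'' + (1 - x) y' + 8 y = 0.
This matches the Laguerre equation x y'' + (1 - x) y' + n y = 0 with n = 8; the polynomial solution is L_8(x).
With y = sum_k a_k x^k, matching x^k gives (k+1)k a_{k+1} + (k+1) a_{k+1} - k a_k + n a_k = 0, i.e. (k+1)^2 a_{k+1} = (k - n) a_k = (k - 8) a_k. The right side vanishes at k = 8, so the series terminates at degree 8.
Standard normalization L_n(0) = 1 gives a_0 = 1. Work upward with a_{k+1} = (k - 8) a_k / (k+1)^2:
  a_1 = (0 - 8)(1) / 1^2 = -8/1 = -8
  a_2 = (1 - 8)(-8) / 2^2 = 56/4 = 14
  a_3 = (2 - 8)(14) / 3^2 = -84/9 = -28/3
  a_4 = (3 - 8)(-28/3) / 4^2 = (140/3)/16 = 35/12
  a_5 = (4 - 8)(35/12) / 5^2 = (-35/3)/25 = -7/15
  a_6 = (5 - 8)(-7/15) / 6^2 = (7/5)/36 = 7/180
  a_7 = (6 - 8)(7/180) / 7^2 = (-7/90)/49 = -1/630
  a_8 = (7 - 8)(-1/630) / 8^2 = (1/630)/64 = 1/40320
Hence L_8(x) = x^8/40320 - x^7/630 + 7 x^6/180 - 7 x^5/15 + 35 x^4/12 - 28 x^3/3 + 14 x^2 - 8 x + 1.

L_8(x); series = x^8/40320 - x^7/630 + 7 x^6/180 - 7 x^5/15 + 35 x^4/12 - 28 x^3/3 + 14 x^2 - 8 x + 1


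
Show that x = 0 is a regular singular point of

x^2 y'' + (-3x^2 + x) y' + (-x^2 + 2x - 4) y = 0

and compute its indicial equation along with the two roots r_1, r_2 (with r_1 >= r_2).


Divide by x^2 to reach normal form y'' + P_1(x) y' + P_2(x) y = 0 with P_1(x) = -3 + 1/x and P_2(x) = -1 + 2/x - 4/x^2.
x = 0 is a singular point because the y'-coefficient -3 + 1/x has a pole at x = 0 and the y-coefficient -1 + 2/x - 4/x^2 has a pole at x = 0.
It is a regular singular point because x P_1(x) = p(x) = 1 - 3x and x^2 P_2(x) = q(x) = -x^2 + 2x - 4 are polynomials, hence analytic at x = 0.
p(0) = 1,  q(0) = -4.
Indicial equation: r(r-1) + p(0) r + q(0) = 0, i.e. r^2 + (p(0) - 1) r + q(0) = 0, i.e. r^2 - 4 = 0.
Discriminant: (0)^2 - 4(-4) = 16, so r = (0 ± 4)/2.
Solving: r_1 = 2, r_2 = -2.

indicial: r^2 - 4 = 0; roots r_1 = 2, r_2 = -2


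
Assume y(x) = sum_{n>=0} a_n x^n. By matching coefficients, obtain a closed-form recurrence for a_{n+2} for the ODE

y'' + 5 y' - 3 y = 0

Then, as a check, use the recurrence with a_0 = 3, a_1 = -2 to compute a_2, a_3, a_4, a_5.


Substitute y = sum_n a_n x^n.
y''(x) has coefficient (n+2)(n+1) a_{n+2} at x^n;
5 y'(x) has coefficient 5 (n+1) a_{n+1} at x^n;
-3 y(x) has coefficient -3 a_n at x^n.
Matching x^n: (n+2)(n+1) a_{n+2} + 5 (n+1) a_{n+1} - 3 a_n = 0.
Thus a_{n+2} = [-5 (n+1) a_{n+1} + 3 a_n] / ((n+1)(n+2)).

Check with a_0 = 3, a_1 = -2 (apply the recurrence for n = 0, 1, 2, 3): a_0 = 3, a_1 = -2, a_2 = 19/2, a_3 = -101/6, a_4 = 281/12, a_5 = -3113/120.

a_(n+2) = [-5 (n+1) a_(n+1) + 3 a_n] / ((n+1)(n+2)); check: a_0 = 3, a_1 = -2, a_2 = 19/2, a_3 = -101/6, a_4 = 281/12, a_5 = -3113/120


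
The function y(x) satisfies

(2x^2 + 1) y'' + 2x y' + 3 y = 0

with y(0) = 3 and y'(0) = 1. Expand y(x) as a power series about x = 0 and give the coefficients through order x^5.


Ansatz: y(x) = sum_{n>=0} a_n x^n, so y'(x) = sum_{n>=1} n a_n x^(n-1) and y''(x) = sum_{n>=2} n(n-1) a_n x^(n-2).
Substitute into P(x) y'' + Q(x) y' + R(x) y = 0 with P(x) = 2x^2 + 1, Q(x) = 2x, R(x) = 3, and match powers of x.
Initial conditions: a_0 = 3, a_1 = 1.
Setting the coefficient of each power of x to zero and solving order by order (substituting the coefficients already found):
  x^0: 2 a_2 + 3 a_0 = 0  ->  2 a_2 = -3 a_0 = -9  ->  a_2 = -9/2
  x^1: 6 a_3 + 5 a_1 = 0  ->  6 a_3 = -5 a_1 = -5  ->  a_3 = -5/6
  x^2: 12 a_4 + 11 a_2 = 0  ->  12 a_4 = -11 a_2 = 99/2  ->  a_4 = 33/8
  x^3: 20 a_5 + 21 a_3 = 0  ->  20 a_5 = -21 a_3 = 35/2  ->  a_5 = 7/8
Truncated series: y(x) = 3 + x - (9/2) x^2 - (5/6) x^3 + (33/8) x^4 + (7/8) x^5 + O(x^6).

a_0 = 3; a_1 = 1; a_2 = -9/2; a_3 = -5/6; a_4 = 33/8; a_5 = 7/8


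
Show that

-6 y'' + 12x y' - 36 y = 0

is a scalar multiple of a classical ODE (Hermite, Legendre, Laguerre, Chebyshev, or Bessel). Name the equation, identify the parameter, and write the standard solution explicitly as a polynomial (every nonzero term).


All three coefficients share the factor -6; dividing through by -6 gives  y'' - 2x y' + 6 y = 0.
This matches the Hermite equation y'' - 2x y' + 2n y = 0 with 2n = 6, so n = 3; the polynomial solution is H_3(x).
With y = sum_k a_k x^k, matching x^k gives (k+2)(k+1) a_{k+2} = 2(k - n) a_k = 2(k - 3) a_k. The right side vanishes at k = 3, so the series with the parity of 3 terminates at degree 3.
Standard normalization: leading coefficient of H_n is 2^n, so a_3 = 2^3 = 8. Work downward with a_k = (k+1)(k+2) a_{k+2} / (2(k - n)):
  a_1 = (2)(3)(8) / (2(1 - 3)) = 48/(-4) = -12
Hence H_3(x) = 8 x^3 - 12 x.

H_3(x); series = 8 x^3 - 12 x


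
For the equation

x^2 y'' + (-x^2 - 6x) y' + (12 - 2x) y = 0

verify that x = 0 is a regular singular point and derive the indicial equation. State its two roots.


Divide by x^2 to reach normal form y'' + P_1(x) y' + P_2(x) y = 0 with P_1(x) = -1 - 6/x and P_2(x) = -2/x + 12/x^2.
x = 0 is a singular point because the y'-coefficient -1 - 6/x has a pole at x = 0 and the y-coefficient -2/x + 12/x^2 has a pole at x = 0.
It is a regular singular point because x P_1(x) = p(x) = -x - 6 and x^2 P_2(x) = q(x) = 12 - 2x are polynomials, hence analytic at x = 0.
p(0) = -6,  q(0) = 12.
Indicial equation: r(r-1) + p(0) r + q(0) = 0, i.e. r^2 + (p(0) - 1) r + q(0) = 0, i.e. r^2 - 7 r + 12 = 0.
Discriminant: (-7)^2 - 4(12) = 1, so r = (7 ± 1)/2.
Solving: r_1 = 4, r_2 = 3.

indicial: r^2 - 7 r + 12 = 0; roots r_1 = 4, r_2 = 3


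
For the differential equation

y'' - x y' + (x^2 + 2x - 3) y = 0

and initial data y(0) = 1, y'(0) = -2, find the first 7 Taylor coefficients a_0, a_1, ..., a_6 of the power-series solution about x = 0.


Ansatz: y(x) = sum_{n>=0} a_n x^n, so y'(x) = sum_{n>=1} n a_n x^(n-1) and y''(x) = sum_{n>=2} n(n-1) a_n x^(n-2).
Substitute into P(x) y'' + Q(x) y' + R(x) y = 0 with P(x) = 1, Q(x) = -x, R(x) = x^2 + 2x - 3, and match powers of x.
Initial conditions: a_0 = 1, a_1 = -2.
Setting the coefficient of each power of x to zero and solving order by order (substituting the coefficients already found):
  x^0: 2 a_2 - 3 a_0 = 0  ->  2 a_2 = 3 a_0 = 3  ->  a_2 = 3/2
  x^1: 6 a_3 - 4 a_1 + 2 a_0 = 0  ->  6 a_3 = 4 a_1 - 2 a_0 = -10  ->  a_3 = -5/3
  x^2: 12 a_4 - 5 a_2 + 2 a_1 + a_0 = 0  ->  12 a_4 = 5 a_2 - 2 a_1 - a_0 = 21/2  ->  a_4 = 7/8
  x^3: 20 a_5 - 6 a_3 + 2 a_2 + a_1 = 0  ->  20 a_5 = 6 a_3 - 2 a_2 - a_1 = -11  ->  a_5 = -11/20
  x^4: 30 a_6 - 7 a_4 + 2 a_3 + a_2 = 0  ->  30 a_6 = 7 a_4 - 2 a_3 - a_2 = 191/24  ->  a_6 = 191/720
Truncated series: y(x) = 1 - 2 x + (3/2) x^2 - (5/3) x^3 + (7/8) x^4 - (11/20) x^5 + (191/720) x^6 + O(x^7).

a_0 = 1; a_1 = -2; a_2 = 3/2; a_3 = -5/3; a_4 = 7/8; a_5 = -11/20; a_6 = 191/720


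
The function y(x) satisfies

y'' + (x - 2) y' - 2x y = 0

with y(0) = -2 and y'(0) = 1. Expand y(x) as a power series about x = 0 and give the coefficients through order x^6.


Ansatz: y(x) = sum_{n>=0} a_n x^n, so y'(x) = sum_{n>=1} n a_n x^(n-1) and y''(x) = sum_{n>=2} n(n-1) a_n x^(n-2).
Substitute into P(x) y'' + Q(x) y' + R(x) y = 0 with P(x) = 1, Q(x) = x - 2, R(x) = -2x, and match powers of x.
Initial conditions: a_0 = -2, a_1 = 1.
Setting the coefficient of each power of x to zero and solving order by order (substituting the coefficients already found):
  x^0: 2 a_2 - 2 a_1 = 0  ->  2 a_2 = 2 a_1 = 2  ->  a_2 = 1
  x^1: 6 a_3 - 4 a_2 + a_1 - 2 a_0 = 0  ->  6 a_3 = 4 a_2 - a_1 + 2 a_0 = -1  ->  a_3 = -1/6
  x^2: 12 a_4 - 6 a_3 + 2 a_2 - 2 a_1 = 0  ->  12 a_4 = 6 a_3 - 2 a_2 + 2 a_1 = -1  ->  a_4 = -1/12
  x^3: 20 a_5 - 8 a_4 + 3 a_3 - 2 a_2 = 0  ->  20 a_5 = 8 a_4 - 3 a_3 + 2 a_2 = 11/6  ->  a_5 = 11/120
  x^4: 30 a_6 - 10 a_5 + 4 a_4 - 2 a_3 = 0  ->  30 a_6 = 10 a_5 - 4 a_4 + 2 a_3 = 11/12  ->  a_6 = 11/360
Truncated series: y(x) = -2 + x + x^2 - (1/6) x^3 - (1/12) x^4 + (11/120) x^5 + (11/360) x^6 + O(x^7).

a_0 = -2; a_1 = 1; a_2 = 1; a_3 = -1/6; a_4 = -1/12; a_5 = 11/120; a_6 = 11/360


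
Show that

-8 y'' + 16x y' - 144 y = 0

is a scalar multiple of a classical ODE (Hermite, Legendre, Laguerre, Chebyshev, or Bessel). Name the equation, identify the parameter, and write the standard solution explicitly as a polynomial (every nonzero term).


All three coefficients share the factor -8; dividing through by -8 gives  y'' - 2x y' + 18 y = 0.
This matches the Hermite equation y'' - 2x y' + 2n y = 0 with 2n = 18, so n = 9; the polynomial solution is H_9(x).
With y = sum_k a_k x^k, matching x^k gives (k+2)(k+1) a_{k+2} = 2(k - n) a_k = 2(k - 9) a_k. The right side vanishes at k = 9, so the series with the parity of 9 terminates at degree 9.
Standard normalization: leading coefficient of H_n is 2^n, so a_9 = 2^9 = 512. Work downward with a_k = (k+1)(k+2) a_{k+2} / (2(k - n)):
  a_7 = (8)(9)(512) / (2(7 - 9)) = 36864/(-4) = -9216
  a_5 = (6)(7)(-9216) / (2(5 - 9)) = -387072/(-8) = 48384
  a_3 = (4)(5)(48384) / (2(3 - 9)) = 967680/(-12) = -80640
  a_1 = (2)(3)(-80640) / (2(1 - 9)) = -483840/(-16) = 30240
Hence H_9(x) = 512 x^9 - 9216 x^7 + 48384 x^5 - 80640 x^3 + 30240 x.

H_9(x); series = 512 x^9 - 9216 x^7 + 48384 x^5 - 80640 x^3 + 30240 x


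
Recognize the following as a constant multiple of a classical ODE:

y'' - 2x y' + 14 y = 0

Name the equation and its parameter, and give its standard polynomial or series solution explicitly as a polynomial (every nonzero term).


The equation is already in a standard form:  y'' - 2x y' + 14 y = 0.
This matches the Hermite equation y'' - 2x y' + 2n y = 0 with 2n = 14, so n = 7; the polynomial solution is H_7(x).
With y = sum_k a_k x^k, matching x^k gives (k+2)(k+1) a_{k+2} = 2(k - n) a_k = 2(k - 7) a_k. The right side vanishes at k = 7, so the series with the parity of 7 terminates at degree 7.
Standard normalization: leading coefficient of H_n is 2^n, so a_7 = 2^7 = 128. Work downward with a_k = (k+1)(k+2) a_{k+2} / (2(k - n)):
  a_5 = (6)(7)(128) / (2(5 - 7)) = 5376/(-4) = -1344
  a_3 = (4)(5)(-1344) / (2(3 - 7)) = -26880/(-8) = 3360
  a_1 = (2)(3)(3360) / (2(1 - 7)) = 20160/(-12) = -1680
Hence H_7(x) = 128 x^7 - 1344 x^5 + 3360 x^3 - 1680 x.

H_7(x); series = 128 x^7 - 1344 x^5 + 3360 x^3 - 1680 x


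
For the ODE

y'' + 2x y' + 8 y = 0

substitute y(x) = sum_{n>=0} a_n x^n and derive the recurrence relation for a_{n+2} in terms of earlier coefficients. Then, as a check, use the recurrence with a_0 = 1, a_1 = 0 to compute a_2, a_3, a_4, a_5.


Substitute y = sum_n a_n x^n.
y''(x) has coefficient (n+2)(n+1) a_{n+2} at x^n;
2 x y'(x) has coefficient 2 n a_n at x^n (shift);
8 y(x) has coefficient 8 a_n at x^n.
Matching x^n: (n+2)(n+1) a_{n+2} + (2n + 8) a_n = 0.
Thus a_{n+2} = (-2n - 8) / ((n+1)(n+2)) * a_n.

Check with a_0 = 1, a_1 = 0 (apply the recurrence for n = 0, 1, 2, 3): a_0 = 1, a_1 = 0, a_2 = -4, a_3 = 0, a_4 = 4, a_5 = 0.

a_(n+2) = (-2n - 8) / ((n+1)(n+2)) * a_n; check: a_0 = 1, a_1 = 0, a_2 = -4, a_3 = 0, a_4 = 4, a_5 = 0


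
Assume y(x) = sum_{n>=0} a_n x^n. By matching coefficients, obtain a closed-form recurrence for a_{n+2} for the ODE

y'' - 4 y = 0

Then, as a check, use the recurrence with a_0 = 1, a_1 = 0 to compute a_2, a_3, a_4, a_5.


Substitute y = sum_n a_n x^n into y'' + (const) y = 0.
y''(x) = sum_{n>=0} (n+2)(n+1) a_{n+2} x^n.
The ODE becomes sum_n [(n+2)(n+1) a_{n+2} - 4 a_n] x^n = 0.
Setting each coefficient to zero gives the recurrence:
  (n+2)(n+1) a_{n+2} - 4 a_n = 0,
  a_{n+2} = 4 / ((n+1)(n+2)) a_n.

Check with a_0 = 1, a_1 = 0 (apply the recurrence for n = 0, 1, 2, 3): a_0 = 1, a_1 = 0, a_2 = 2, a_3 = 0, a_4 = 2/3, a_5 = 0.

a_{n+2} = 4/((n+1)(n+2)) * a_n; check: a_0 = 1, a_1 = 0, a_2 = 2, a_3 = 0, a_4 = 2/3, a_5 = 0


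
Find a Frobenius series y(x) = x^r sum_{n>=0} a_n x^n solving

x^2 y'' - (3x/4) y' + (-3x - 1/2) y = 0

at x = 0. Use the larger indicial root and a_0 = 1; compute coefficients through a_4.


Write in Frobenius form y'' + (p(x)/x) y' + (q(x)/x^2) y = 0:
  p(x) = -3/4,  q(x) = -3x - 1/2.
Indicial equation: r(r-1) + (-3/4) r + (-1/2) = 0 -> roots r_1 = 2, r_2 = -1/4.
Take r = r_1 = 2. Let y(x) = x^r sum_{n>=0} a_n x^n with a_0 = 1.
Substitute y = x^r sum a_n x^n and match x^{r+n}. The recurrence is
  D(n) a_n - 3 a_{n-1} = 0,  where D(n) = (r+n)(r+n-1) + (-3/4)(r+n) + (-1/2).
  a_n = 3 / D(n) * a_{n-1}.
Since the indicial polynomial factors as (r - r_1)(r - r_2), D(n) = (r_1 + n - r_1)(r_1 + n - r_2) = n(n + 9/4).
Evaluating step by step (a_0 = 1):
  n = 1: D(1) = 1(1 + 9/4) = 13/4; numerator = 3(1) = 3; a_1 = (3)/(13/4) = 12/13
  n = 2: D(2) = 2(2 + 9/4) = 17/2; numerator = 3(12/13) = 36/13; a_2 = (36/13)/(17/2) = 72/221
  n = 3: D(3) = 3(3 + 9/4) = 63/4; numerator = 3(72/221) = 216/221; a_3 = (216/221)/(63/4) = 96/1547
  n = 4: D(4) = 4(4 + 9/4) = 25; numerator = 3(96/1547) = 288/1547; a_4 = (288/1547)/(25) = 288/38675

r = 2; a_0 = 1; a_1 = 12/13; a_2 = 72/221; a_3 = 96/1547; a_4 = 288/38675


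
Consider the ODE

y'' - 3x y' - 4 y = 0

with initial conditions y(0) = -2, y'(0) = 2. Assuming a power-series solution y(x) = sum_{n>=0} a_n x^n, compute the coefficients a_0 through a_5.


Ansatz: y(x) = sum_{n>=0} a_n x^n, so y'(x) = sum_{n>=1} n a_n x^(n-1) and y''(x) = sum_{n>=2} n(n-1) a_n x^(n-2).
Substitute into P(x) y'' + Q(x) y' + R(x) y = 0 with P(x) = 1, Q(x) = -3x, R(x) = -4, and match powers of x.
Initial conditions: a_0 = -2, a_1 = 2.
Setting the coefficient of each power of x to zero and solving order by order (substituting the coefficients already found):
  x^0: 2 a_2 - 4 a_0 = 0  ->  2 a_2 = 4 a_0 = -8  ->  a_2 = -4
  x^1: 6 a_3 - 7 a_1 = 0  ->  6 a_3 = 7 a_1 = 14  ->  a_3 = 7/3
  x^2: 12 a_4 - 10 a_2 = 0  ->  12 a_4 = 10 a_2 = -40  ->  a_4 = -10/3
  x^3: 20 a_5 - 13 a_3 = 0  ->  20 a_5 = 13 a_3 = 91/3  ->  a_5 = 91/60
Truncated series: y(x) = -2 + 2 x - 4 x^2 + (7/3) x^3 - (10/3) x^4 + (91/60) x^5 + O(x^6).

a_0 = -2; a_1 = 2; a_2 = -4; a_3 = 7/3; a_4 = -10/3; a_5 = 91/60


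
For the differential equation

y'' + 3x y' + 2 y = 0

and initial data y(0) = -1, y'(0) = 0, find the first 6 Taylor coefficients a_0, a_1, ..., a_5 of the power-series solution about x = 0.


Ansatz: y(x) = sum_{n>=0} a_n x^n, so y'(x) = sum_{n>=1} n a_n x^(n-1) and y''(x) = sum_{n>=2} n(n-1) a_n x^(n-2).
Substitute into P(x) y'' + Q(x) y' + R(x) y = 0 with P(x) = 1, Q(x) = 3x, R(x) = 2, and match powers of x.
Initial conditions: a_0 = -1, a_1 = 0.
Setting the coefficient of each power of x to zero and solving order by order (substituting the coefficients already found):
  x^0: 2 a_2 + 2 a_0 = 0  ->  2 a_2 = -2 a_0 = 2  ->  a_2 = 1
  x^1: 6 a_3 + 5 a_1 = 0  ->  6 a_3 = -5 a_1 = 0  ->  a_3 = 0
  x^2: 12 a_4 + 8 a_2 = 0  ->  12 a_4 = -8 a_2 = -8  ->  a_4 = -2/3
  x^3: 20 a_5 + 11 a_3 = 0  ->  20 a_5 = -11 a_3 = 0  ->  a_5 = 0
Truncated series: y(x) = -1 + x^2 - (2/3) x^4 + O(x^6).

a_0 = -1; a_1 = 0; a_2 = 1; a_3 = 0; a_4 = -2/3; a_5 = 0


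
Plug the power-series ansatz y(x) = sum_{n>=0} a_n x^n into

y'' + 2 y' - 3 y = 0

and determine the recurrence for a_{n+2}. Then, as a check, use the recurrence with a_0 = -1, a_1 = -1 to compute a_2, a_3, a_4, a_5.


Substitute y = sum_n a_n x^n.
y''(x) has coefficient (n+2)(n+1) a_{n+2} at x^n;
2 y'(x) has coefficient 2 (n+1) a_{n+1} at x^n;
-3 y(x) has coefficient -3 a_n at x^n.
Matching x^n: (n+2)(n+1) a_{n+2} + 2 (n+1) a_{n+1} - 3 a_n = 0.
Thus a_{n+2} = [-2 (n+1) a_{n+1} + 3 a_n] / ((n+1)(n+2)).

Check with a_0 = -1, a_1 = -1 (apply the recurrence for n = 0, 1, 2, 3): a_0 = -1, a_1 = -1, a_2 = -1/2, a_3 = -1/6, a_4 = -1/24, a_5 = -1/120.

a_(n+2) = [-2 (n+1) a_(n+1) + 3 a_n] / ((n+1)(n+2)); check: a_0 = -1, a_1 = -1, a_2 = -1/2, a_3 = -1/6, a_4 = -1/24, a_5 = -1/120


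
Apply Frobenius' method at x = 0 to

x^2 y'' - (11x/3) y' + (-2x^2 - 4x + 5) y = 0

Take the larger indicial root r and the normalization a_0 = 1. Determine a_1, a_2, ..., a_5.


Write in Frobenius form y'' + (p(x)/x) y' + (q(x)/x^2) y = 0:
  p(x) = -11/3,  q(x) = -2x^2 - 4x + 5.
Indicial equation: r(r-1) + (-11/3) r + (5) = 0 -> roots r_1 = 3, r_2 = 5/3.
Take r = r_1 = 3. Let y(x) = x^r sum_{n>=0} a_n x^n with a_0 = 1.
Substitute y = x^r sum a_n x^n and match x^{r+n}. The recurrence is
  D(n) a_n - 4 a_{n-1} - 2 a_{n-2} = 0,  where D(n) = (r+n)(r+n-1) + (-11/3)(r+n) + (5).
  a_n = [4 a_{n-1} + 2 a_{n-2}] / D(n).
Since the indicial polynomial factors as (r - r_1)(r - r_2), D(n) = (r_1 + n - r_1)(r_1 + n - r_2) = n(n + 4/3).
Evaluating step by step (a_0 = 1):
  n = 1: D(1) = 1(1 + 4/3) = 7/3; numerator = 4(1) = 4; a_1 = (4)/(7/3) = 12/7
  n = 2: D(2) = 2(2 + 4/3) = 20/3; numerator = 4(12/7) + 2(1) = 62/7; a_2 = (62/7)/(20/3) = 93/70
  n = 3: D(3) = 3(3 + 4/3) = 13; numerator = 4(93/70) + 2(12/7) = 306/35; a_3 = (306/35)/(13) = 306/455
  n = 4: D(4) = 4(4 + 4/3) = 64/3; numerator = 4(306/455) + 2(93/70) = 2433/455; a_4 = (2433/455)/(64/3) = 7299/29120
  n = 5: D(5) = 5(5 + 4/3) = 95/3; numerator = 4(7299/29120) + 2(306/455) = 17091/7280; a_5 = (17091/7280)/(95/3) = 51273/691600

r = 3; a_0 = 1; a_1 = 12/7; a_2 = 93/70; a_3 = 306/455; a_4 = 7299/29120; a_5 = 51273/691600


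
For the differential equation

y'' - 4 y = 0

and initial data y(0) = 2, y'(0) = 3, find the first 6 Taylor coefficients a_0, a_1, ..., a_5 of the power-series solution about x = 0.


Ansatz: y(x) = sum_{n>=0} a_n x^n, so y'(x) = sum_{n>=1} n a_n x^(n-1) and y''(x) = sum_{n>=2} n(n-1) a_n x^(n-2).
Substitute into P(x) y'' + Q(x) y' + R(x) y = 0 with P(x) = 1, Q(x) = 0, R(x) = -4, and match powers of x.
Initial conditions: a_0 = 2, a_1 = 3.
Setting the coefficient of each power of x to zero and solving order by order (substituting the coefficients already found):
  x^0: 2 a_2 - 4 a_0 = 0  ->  2 a_2 = 4 a_0 = 8  ->  a_2 = 4
  x^1: 6 a_3 - 4 a_1 = 0  ->  6 a_3 = 4 a_1 = 12  ->  a_3 = 2
  x^2: 12 a_4 - 4 a_2 = 0  ->  12 a_4 = 4 a_2 = 16  ->  a_4 = 4/3
  x^3: 20 a_5 - 4 a_3 = 0  ->  20 a_5 = 4 a_3 = 8  ->  a_5 = 2/5
Truncated series: y(x) = 2 + 3 x + 4 x^2 + 2 x^3 + (4/3) x^4 + (2/5) x^5 + O(x^6).

a_0 = 2; a_1 = 3; a_2 = 4; a_3 = 2; a_4 = 4/3; a_5 = 2/5


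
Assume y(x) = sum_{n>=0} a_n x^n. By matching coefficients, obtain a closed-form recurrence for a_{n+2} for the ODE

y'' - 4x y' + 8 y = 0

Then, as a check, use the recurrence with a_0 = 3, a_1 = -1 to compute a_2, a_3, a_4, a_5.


Substitute y = sum_n a_n x^n.
y''(x) has coefficient (n+2)(n+1) a_{n+2} at x^n;
-4 x y'(x) has coefficient -4 n a_n at x^n (shift);
8 y(x) has coefficient 8 a_n at x^n.
Matching x^n: (n+2)(n+1) a_{n+2} + (-4n + 8) a_n = 0.
Thus a_{n+2} = (4n - 8) / ((n+1)(n+2)) * a_n.

Check with a_0 = 3, a_1 = -1 (apply the recurrence for n = 0, 1, 2, 3): a_0 = 3, a_1 = -1, a_2 = -12, a_3 = 2/3, a_4 = 0, a_5 = 2/15.

a_(n+2) = (4n - 8) / ((n+1)(n+2)) * a_n; check: a_0 = 3, a_1 = -1, a_2 = -12, a_3 = 2/3, a_4 = 0, a_5 = 2/15


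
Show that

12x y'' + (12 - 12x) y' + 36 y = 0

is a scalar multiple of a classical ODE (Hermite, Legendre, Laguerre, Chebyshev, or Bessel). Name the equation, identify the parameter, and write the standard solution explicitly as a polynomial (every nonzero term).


All three coefficients share the factor 12; dividing through by 12 gives  x y'' + (1 - x) y' + 3 y = 0.
This matches the Laguerre equation x y'' + (1 - x) y' + n y = 0 with n = 3; the polynomial solution is L_3(x).
With y = sum_k a_k x^k, matching x^k gives (k+1)k a_{k+1} + (k+1) a_{k+1} - k a_k + n a_k = 0, i.e. (k+1)^2 a_{k+1} = (k - n) a_k = (k - 3) a_k. The right side vanishes at k = 3, so the series terminates at degree 3.
Standard normalization L_n(0) = 1 gives a_0 = 1. Work upward with a_{k+1} = (k - 3) a_k / (k+1)^2:
  a_1 = (0 - 3)(1) / 1^2 = -3/1 = -3
  a_2 = (1 - 3)(-3) / 2^2 = 6/4 = 3/2
  a_3 = (2 - 3)(3/2) / 3^2 = (-3/2)/9 = -1/6
Hence L_3(x) = -x^3/6 + 3 x^2/2 - 3 x + 1.

L_3(x); series = -x^3/6 + 3 x^2/2 - 3 x + 1


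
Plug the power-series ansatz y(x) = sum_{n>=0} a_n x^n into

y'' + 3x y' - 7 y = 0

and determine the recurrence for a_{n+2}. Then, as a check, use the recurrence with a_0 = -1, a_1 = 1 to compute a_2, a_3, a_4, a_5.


Substitute y = sum_n a_n x^n.
y''(x) has coefficient (n+2)(n+1) a_{n+2} at x^n;
3 x y'(x) has coefficient 3 n a_n at x^n (shift);
-7 y(x) has coefficient -7 a_n at x^n.
Matching x^n: (n+2)(n+1) a_{n+2} + (3n - 7) a_n = 0.
Thus a_{n+2} = (-3n + 7) / ((n+1)(n+2)) * a_n.

Check with a_0 = -1, a_1 = 1 (apply the recurrence for n = 0, 1, 2, 3): a_0 = -1, a_1 = 1, a_2 = -7/2, a_3 = 2/3, a_4 = -7/24, a_5 = -1/15.

a_(n+2) = (-3n + 7) / ((n+1)(n+2)) * a_n; check: a_0 = -1, a_1 = 1, a_2 = -7/2, a_3 = 2/3, a_4 = -7/24, a_5 = -1/15


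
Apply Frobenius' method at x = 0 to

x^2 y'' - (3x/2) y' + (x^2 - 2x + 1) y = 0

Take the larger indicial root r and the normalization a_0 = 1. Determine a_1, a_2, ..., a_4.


Write in Frobenius form y'' + (p(x)/x) y' + (q(x)/x^2) y = 0:
  p(x) = -3/2,  q(x) = x^2 - 2x + 1.
Indicial equation: r(r-1) + (-3/2) r + (1) = 0 -> roots r_1 = 2, r_2 = 1/2.
Take r = r_1 = 2. Let y(x) = x^r sum_{n>=0} a_n x^n with a_0 = 1.
Substitute y = x^r sum a_n x^n and match x^{r+n}. The recurrence is
  D(n) a_n - 2 a_{n-1} + 1 a_{n-2} = 0,  where D(n) = (r+n)(r+n-1) + (-3/2)(r+n) + (1).
  a_n = [2 a_{n-1} - 1 a_{n-2}] / D(n).
Since the indicial polynomial factors as (r - r_1)(r - r_2), D(n) = (r_1 + n - r_1)(r_1 + n - r_2) = n(n + 3/2).
Evaluating step by step (a_0 = 1):
  n = 1: D(1) = 1(1 + 3/2) = 5/2; numerator = 2(1) = 2; a_1 = (2)/(5/2) = 4/5
  n = 2: D(2) = 2(2 + 3/2) = 7; numerator = 2(4/5) - 1(1) = 3/5; a_2 = (3/5)/(7) = 3/35
  n = 3: D(3) = 3(3 + 3/2) = 27/2; numerator = 2(3/35) - 1(4/5) = -22/35; a_3 = (-22/35)/(27/2) = -44/945
  n = 4: D(4) = 4(4 + 3/2) = 22; numerator = 2(-44/945) - 1(3/35) = -169/945; a_4 = (-169/945)/(22) = -169/20790

r = 2; a_0 = 1; a_1 = 4/5; a_2 = 3/35; a_3 = -44/945; a_4 = -169/20790


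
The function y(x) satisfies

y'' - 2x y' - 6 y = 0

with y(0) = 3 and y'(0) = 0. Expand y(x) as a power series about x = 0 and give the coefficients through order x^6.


Ansatz: y(x) = sum_{n>=0} a_n x^n, so y'(x) = sum_{n>=1} n a_n x^(n-1) and y''(x) = sum_{n>=2} n(n-1) a_n x^(n-2).
Substitute into P(x) y'' + Q(x) y' + R(x) y = 0 with P(x) = 1, Q(x) = -2x, R(x) = -6, and match powers of x.
Initial conditions: a_0 = 3, a_1 = 0.
Setting the coefficient of each power of x to zero and solving order by order (substituting the coefficients already found):
  x^0: 2 a_2 - 6 a_0 = 0  ->  2 a_2 = 6 a_0 = 18  ->  a_2 = 9
  x^1: 6 a_3 - 8 a_1 = 0  ->  6 a_3 = 8 a_1 = 0  ->  a_3 = 0
  x^2: 12 a_4 - 10 a_2 = 0  ->  12 a_4 = 10 a_2 = 90  ->  a_4 = 15/2
  x^3: 20 a_5 - 12 a_3 = 0  ->  20 a_5 = 12 a_3 = 0  ->  a_5 = 0
  x^4: 30 a_6 - 14 a_4 = 0  ->  30 a_6 = 14 a_4 = 105  ->  a_6 = 7/2
Truncated series: y(x) = 3 + 9 x^2 + (15/2) x^4 + (7/2) x^6 + O(x^7).

a_0 = 3; a_1 = 0; a_2 = 9; a_3 = 0; a_4 = 15/2; a_5 = 0; a_6 = 7/2


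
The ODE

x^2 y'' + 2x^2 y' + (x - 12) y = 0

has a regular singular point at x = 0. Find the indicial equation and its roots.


Divide by x^2 to reach normal form y'' + P_1(x) y' + P_2(x) y = 0 with P_1(x) = 2 and P_2(x) = 1/x - 12/x^2.
x = 0 is a singular point because the y-coefficient 1/x - 12/x^2 has a pole at x = 0.
It is a regular singular point because x P_1(x) = p(x) = 2x and x^2 P_2(x) = q(x) = x - 12 are polynomials, hence analytic at x = 0.
p(0) = 0,  q(0) = -12.
Indicial equation: r(r-1) + p(0) r + q(0) = 0, i.e. r^2 + (p(0) - 1) r + q(0) = 0, i.e. r^2 - 1 r - 12 = 0.
Discriminant: (-1)^2 - 4(-12) = 49, so r = (1 ± 7)/2.
Solving: r_1 = 4, r_2 = -3.

indicial: r^2 - 1 r - 12 = 0; roots r_1 = 4, r_2 = -3


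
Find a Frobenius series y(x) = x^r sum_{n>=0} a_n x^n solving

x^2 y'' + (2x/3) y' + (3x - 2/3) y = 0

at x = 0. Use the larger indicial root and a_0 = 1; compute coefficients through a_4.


Write in Frobenius form y'' + (p(x)/x) y' + (q(x)/x^2) y = 0:
  p(x) = 2/3,  q(x) = 3x - 2/3.
Indicial equation: r(r-1) + (2/3) r + (-2/3) = 0 -> roots r_1 = 1, r_2 = -2/3.
Take r = r_1 = 1. Let y(x) = x^r sum_{n>=0} a_n x^n with a_0 = 1.
Substitute y = x^r sum a_n x^n and match x^{r+n}. The recurrence is
  D(n) a_n + 3 a_{n-1} = 0,  where D(n) = (r+n)(r+n-1) + (2/3)(r+n) + (-2/3).
  a_n = -3 / D(n) * a_{n-1}.
Since the indicial polynomial factors as (r - r_1)(r - r_2), D(n) = (r_1 + n - r_1)(r_1 + n - r_2) = n(n + 5/3).
Evaluating step by step (a_0 = 1):
  n = 1: D(1) = 1(1 + 5/3) = 8/3; numerator = -3(1) = -3; a_1 = (-3)/(8/3) = -9/8
  n = 2: D(2) = 2(2 + 5/3) = 22/3; numerator = -3(-9/8) = 27/8; a_2 = (27/8)/(22/3) = 81/176
  n = 3: D(3) = 3(3 + 5/3) = 14; numerator = -3(81/176) = -243/176; a_3 = (-243/176)/(14) = -243/2464
  n = 4: D(4) = 4(4 + 5/3) = 68/3; numerator = -3(-243/2464) = 729/2464; a_4 = (729/2464)/(68/3) = 2187/167552

r = 1; a_0 = 1; a_1 = -9/8; a_2 = 81/176; a_3 = -243/2464; a_4 = 2187/167552


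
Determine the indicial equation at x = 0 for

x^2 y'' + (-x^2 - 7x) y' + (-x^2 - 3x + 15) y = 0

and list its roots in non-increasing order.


Divide by x^2 to reach normal form y'' + P_1(x) y' + P_2(x) y = 0 with P_1(x) = -1 - 7/x and P_2(x) = -1 - 3/x + 15/x^2.
x = 0 is a singular point because the y'-coefficient -1 - 7/x has a pole at x = 0 and the y-coefficient -1 - 3/x + 15/x^2 has a pole at x = 0.
It is a regular singular point because x P_1(x) = p(x) = -x - 7 and x^2 P_2(x) = q(x) = -x^2 - 3x + 15 are polynomials, hence analytic at x = 0.
p(0) = -7,  q(0) = 15.
Indicial equation: r(r-1) + p(0) r + q(0) = 0, i.e. r^2 + (p(0) - 1) r + q(0) = 0, i.e. r^2 - 8 r + 15 = 0.
Discriminant: (-8)^2 - 4(15) = 4, so r = (8 ± 2)/2.
Solving: r_1 = 5, r_2 = 3.

indicial: r^2 - 8 r + 15 = 0; roots r_1 = 5, r_2 = 3


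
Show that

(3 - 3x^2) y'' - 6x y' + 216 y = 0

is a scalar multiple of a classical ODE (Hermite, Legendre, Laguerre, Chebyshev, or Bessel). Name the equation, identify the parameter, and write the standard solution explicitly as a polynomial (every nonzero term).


All three coefficients share the factor 3; dividing through by 3 gives  (1 - x^2) y'' - 2x y' + 72 y = 0.
This matches the Legendre equation (1 - x^2) y'' - 2x y' + n(n+1) y = 0 (note the -2x y' term) with n(n+1) = 72, so n = 8; the polynomial solution is P_8(x).
With y = sum_k a_k x^k, matching x^k gives (k+2)(k+1) a_{k+2} = [k(k+1) - n(n+1)] a_k = (k - 8)(k + 9) a_k. The right side vanishes at k = 8, so the series with the parity of 8 terminates at degree 8.
Standard normalization (P_n(1) = 1): leading coefficient (2n)!/(2^n (n!)^2) = 20922789888000/(256*1625702400) = 6435/128, so a_8 = 6435/128. Work downward with a_k = (k+1)(k+2) a_{k+2} / ((k - 8)(k + 9)):
  a_6 = (7)(8)(6435/128) / ((6 - 8)(6 + 9)) = (45045/16)/(-30) = -3003/32
  a_4 = (5)(6)(-3003/32) / ((4 - 8)(4 + 9)) = (-45045/16)/(-52) = 3465/64
  a_2 = (3)(4)(3465/64) / ((2 - 8)(2 + 9)) = (10395/16)/(-66) = -315/32
  a_0 = (1)(2)(-315/32) / ((0 - 8)(0 + 9)) = (-315/16)/(-72) = 35/128
Hence P_8(x) = 6435 x^8/128 - 3003 x^6/32 + 3465 x^4/64 - 315 x^2/32 + 35/128.

P_8(x); series = 6435 x^8/128 - 3003 x^6/32 + 3465 x^4/64 - 315 x^2/32 + 35/128


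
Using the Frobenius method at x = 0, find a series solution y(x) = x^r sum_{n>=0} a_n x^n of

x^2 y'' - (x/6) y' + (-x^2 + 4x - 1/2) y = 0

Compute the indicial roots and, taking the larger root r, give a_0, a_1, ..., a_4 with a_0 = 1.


Write in Frobenius form y'' + (p(x)/x) y' + (q(x)/x^2) y = 0:
  p(x) = -1/6,  q(x) = -x^2 + 4x - 1/2.
Indicial equation: r(r-1) + (-1/6) r + (-1/2) = 0 -> roots r_1 = 3/2, r_2 = -1/3.
Take r = r_1 = 3/2. Let y(x) = x^r sum_{n>=0} a_n x^n with a_0 = 1.
Substitute y = x^r sum a_n x^n and match x^{r+n}. The recurrence is
  D(n) a_n + 4 a_{n-1} - 1 a_{n-2} = 0,  where D(n) = (r+n)(r+n-1) + (-1/6)(r+n) + (-1/2).
  a_n = [-4 a_{n-1} + 1 a_{n-2}] / D(n).
Since the indicial polynomial factors as (r - r_1)(r - r_2), D(n) = (r_1 + n - r_1)(r_1 + n - r_2) = n(n + 11/6).
Evaluating step by step (a_0 = 1):
  n = 1: D(1) = 1(1 + 11/6) = 17/6; numerator = -4(1) = -4; a_1 = (-4)/(17/6) = -24/17
  n = 2: D(2) = 2(2 + 11/6) = 23/3; numerator = -4(-24/17) + 1(1) = 113/17; a_2 = (113/17)/(23/3) = 339/391
  n = 3: D(3) = 3(3 + 11/6) = 29/2; numerator = -4(339/391) + 1(-24/17) = -1908/391; a_3 = (-1908/391)/(29/2) = -3816/11339
  n = 4: D(4) = 4(4 + 11/6) = 70/3; numerator = -4(-3816/11339) + 1(339/391) = 25095/11339; a_4 = (25095/11339)/(70/3) = 2151/22678

r = 3/2; a_0 = 1; a_1 = -24/17; a_2 = 339/391; a_3 = -3816/11339; a_4 = 2151/22678


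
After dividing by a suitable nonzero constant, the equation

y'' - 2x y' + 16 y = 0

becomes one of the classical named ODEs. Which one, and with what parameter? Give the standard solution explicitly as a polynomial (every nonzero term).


The equation is already in a standard form:  y'' - 2x y' + 16 y = 0.
This matches the Hermite equation y'' - 2x y' + 2n y = 0 with 2n = 16, so n = 8; the polynomial solution is H_8(x).
With y = sum_k a_k x^k, matching x^k gives (k+2)(k+1) a_{k+2} = 2(k - n) a_k = 2(k - 8) a_k. The right side vanishes at k = 8, so the series with the parity of 8 terminates at degree 8.
Standard normalization: leading coefficient of H_n is 2^n, so a_8 = 2^8 = 256. Work downward with a_k = (k+1)(k+2) a_{k+2} / (2(k - n)):
  a_6 = (7)(8)(256) / (2(6 - 8)) = 14336/(-4) = -3584
  a_4 = (5)(6)(-3584) / (2(4 - 8)) = -107520/(-8) = 13440
  a_2 = (3)(4)(13440) / (2(2 - 8)) = 161280/(-12) = -13440
  a_0 = (1)(2)(-13440) / (2(0 - 8)) = -26880/(-16) = 1680
Hence H_8(x) = 256 x^8 - 3584 x^6 + 13440 x^4 - 13440 x^2 + 1680.

H_8(x); series = 256 x^8 - 3584 x^6 + 13440 x^4 - 13440 x^2 + 1680


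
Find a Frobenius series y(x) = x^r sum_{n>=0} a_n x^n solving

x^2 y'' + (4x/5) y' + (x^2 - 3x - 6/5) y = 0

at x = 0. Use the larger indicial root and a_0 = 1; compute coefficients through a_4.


Write in Frobenius form y'' + (p(x)/x) y' + (q(x)/x^2) y = 0:
  p(x) = 4/5,  q(x) = x^2 - 3x - 6/5.
Indicial equation: r(r-1) + (4/5) r + (-6/5) = 0 -> roots r_1 = 6/5, r_2 = -1.
Take r = r_1 = 6/5. Let y(x) = x^r sum_{n>=0} a_n x^n with a_0 = 1.
Substitute y = x^r sum a_n x^n and match x^{r+n}. The recurrence is
  D(n) a_n - 3 a_{n-1} + 1 a_{n-2} = 0,  where D(n) = (r+n)(r+n-1) + (4/5)(r+n) + (-6/5).
  a_n = [3 a_{n-1} - 1 a_{n-2}] / D(n).
Since the indicial polynomial factors as (r - r_1)(r - r_2), D(n) = (r_1 + n - r_1)(r_1 + n - r_2) = n(n + 11/5).
Evaluating step by step (a_0 = 1):
  n = 1: D(1) = 1(1 + 11/5) = 16/5; numerator = 3(1) = 3; a_1 = (3)/(16/5) = 15/16
  n = 2: D(2) = 2(2 + 11/5) = 42/5; numerator = 3(15/16) - 1(1) = 29/16; a_2 = (29/16)/(42/5) = 145/672
  n = 3: D(3) = 3(3 + 11/5) = 78/5; numerator = 3(145/672) - 1(15/16) = -65/224; a_3 = (-65/224)/(78/5) = -25/1344
  n = 4: D(4) = 4(4 + 11/5) = 124/5; numerator = 3(-25/1344) - 1(145/672) = -365/1344; a_4 = (-365/1344)/(124/5) = -1825/166656

r = 6/5; a_0 = 1; a_1 = 15/16; a_2 = 145/672; a_3 = -25/1344; a_4 = -1825/166656


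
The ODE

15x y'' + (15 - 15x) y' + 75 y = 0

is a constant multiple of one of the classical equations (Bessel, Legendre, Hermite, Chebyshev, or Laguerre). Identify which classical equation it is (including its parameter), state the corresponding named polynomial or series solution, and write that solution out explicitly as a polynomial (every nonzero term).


All three coefficients share the factor 15; dividing through by 15 gives  x y'' + (1 - x) y' + 5 y = 0.
This matches the Laguerre equation x y'' + (1 - x) y' + n y = 0 with n = 5; the polynomial solution is L_5(x).
With y = sum_k a_k x^k, matching x^k gives (k+1)k a_{k+1} + (k+1) a_{k+1} - k a_k + n a_k = 0, i.e. (k+1)^2 a_{k+1} = (k - n) a_k = (k - 5) a_k. The right side vanishes at k = 5, so the series terminates at degree 5.
Standard normalization L_n(0) = 1 gives a_0 = 1. Work upward with a_{k+1} = (k - 5) a_k / (k+1)^2:
  a_1 = (0 - 5)(1) / 1^2 = -5/1 = -5
  a_2 = (1 - 5)(-5) / 2^2 = 20/4 = 5
  a_3 = (2 - 5)(5) / 3^2 = -15/9 = -5/3
  a_4 = (3 - 5)(-5/3) / 4^2 = (10/3)/16 = 5/24
  a_5 = (4 - 5)(5/24) / 5^2 = (-5/24)/25 = -1/120
Hence L_5(x) = -x^5/120 + 5 x^4/24 - 5 x^3/3 + 5 x^2 - 5 x + 1.

L_5(x); series = -x^5/120 + 5 x^4/24 - 5 x^3/3 + 5 x^2 - 5 x + 1


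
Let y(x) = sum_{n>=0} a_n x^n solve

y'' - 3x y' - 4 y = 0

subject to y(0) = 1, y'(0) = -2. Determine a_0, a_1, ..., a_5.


Ansatz: y(x) = sum_{n>=0} a_n x^n, so y'(x) = sum_{n>=1} n a_n x^(n-1) and y''(x) = sum_{n>=2} n(n-1) a_n x^(n-2).
Substitute into P(x) y'' + Q(x) y' + R(x) y = 0 with P(x) = 1, Q(x) = -3x, R(x) = -4, and match powers of x.
Initial conditions: a_0 = 1, a_1 = -2.
Setting the coefficient of each power of x to zero and solving order by order (substituting the coefficients already found):
  x^0: 2 a_2 - 4 a_0 = 0  ->  2 a_2 = 4 a_0 = 4  ->  a_2 = 2
  x^1: 6 a_3 - 7 a_1 = 0  ->  6 a_3 = 7 a_1 = -14  ->  a_3 = -7/3
  x^2: 12 a_4 - 10 a_2 = 0  ->  12 a_4 = 10 a_2 = 20  ->  a_4 = 5/3
  x^3: 20 a_5 - 13 a_3 = 0  ->  20 a_5 = 13 a_3 = -91/3  ->  a_5 = -91/60
Truncated series: y(x) = 1 - 2 x + 2 x^2 - (7/3) x^3 + (5/3) x^4 - (91/60) x^5 + O(x^6).

a_0 = 1; a_1 = -2; a_2 = 2; a_3 = -7/3; a_4 = 5/3; a_5 = -91/60
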